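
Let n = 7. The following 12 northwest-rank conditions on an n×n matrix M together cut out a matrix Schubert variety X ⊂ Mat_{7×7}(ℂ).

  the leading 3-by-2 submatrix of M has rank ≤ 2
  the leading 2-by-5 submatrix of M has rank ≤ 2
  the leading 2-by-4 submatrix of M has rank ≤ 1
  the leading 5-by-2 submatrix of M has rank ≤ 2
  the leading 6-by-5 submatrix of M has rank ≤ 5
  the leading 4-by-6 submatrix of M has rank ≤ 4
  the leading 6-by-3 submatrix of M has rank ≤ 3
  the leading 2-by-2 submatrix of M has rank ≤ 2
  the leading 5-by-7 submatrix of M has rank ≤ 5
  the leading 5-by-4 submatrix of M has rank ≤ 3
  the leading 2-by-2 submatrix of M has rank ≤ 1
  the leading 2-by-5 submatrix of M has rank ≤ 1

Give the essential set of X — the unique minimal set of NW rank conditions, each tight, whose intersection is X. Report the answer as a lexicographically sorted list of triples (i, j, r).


Reconstructing r_w from the 12 given conditions:

  row 1: 1 1 1 1 1 1 1
  row 2: 1 1 1 1 1 2 2
  row 3: 1 2 2 2 2 3 3
  row 4: 1 2 3 3 3 4 4
  row 5: 1 2 3 3 4 5 5
  row 6: 1 2 3 4 5 6 6
  row 7: 1 2 3 4 5 6 7

so w = (1, 6, 2, 3, 5, 4, 7).

D(w) has 5 cells with 2 SE-corners; essential set:

[(2, 5, 1), (5, 4, 3)]


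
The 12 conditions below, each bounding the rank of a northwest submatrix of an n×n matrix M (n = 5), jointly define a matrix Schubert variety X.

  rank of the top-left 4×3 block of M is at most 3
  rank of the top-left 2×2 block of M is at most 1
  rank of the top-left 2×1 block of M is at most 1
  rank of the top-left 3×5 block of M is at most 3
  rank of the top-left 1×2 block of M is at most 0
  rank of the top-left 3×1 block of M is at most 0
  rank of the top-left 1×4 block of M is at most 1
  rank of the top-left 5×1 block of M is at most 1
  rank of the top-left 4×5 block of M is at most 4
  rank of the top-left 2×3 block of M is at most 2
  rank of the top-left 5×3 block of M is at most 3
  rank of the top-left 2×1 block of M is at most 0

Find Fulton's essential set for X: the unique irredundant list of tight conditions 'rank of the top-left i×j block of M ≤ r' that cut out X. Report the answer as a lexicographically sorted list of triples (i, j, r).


Computing R[i][j] = min implied NW-rank bound (n=5, 12 conditions):

  i=1: 0, 0, 1, 1, 1
  i=2: 0, 1, 2, 2, 2
  i=3: 0, 1, 2, 3, 3
  i=4: 1, 2, 3, 4, 4
  i=5: 1, 2, 3, 4, 5

hence w(1..5) = (3, 2, 4, 1, 5).

ℓ(w)=4; the 2 essential cells (i,j,r):

[(1, 2, 0), (3, 1, 0)]


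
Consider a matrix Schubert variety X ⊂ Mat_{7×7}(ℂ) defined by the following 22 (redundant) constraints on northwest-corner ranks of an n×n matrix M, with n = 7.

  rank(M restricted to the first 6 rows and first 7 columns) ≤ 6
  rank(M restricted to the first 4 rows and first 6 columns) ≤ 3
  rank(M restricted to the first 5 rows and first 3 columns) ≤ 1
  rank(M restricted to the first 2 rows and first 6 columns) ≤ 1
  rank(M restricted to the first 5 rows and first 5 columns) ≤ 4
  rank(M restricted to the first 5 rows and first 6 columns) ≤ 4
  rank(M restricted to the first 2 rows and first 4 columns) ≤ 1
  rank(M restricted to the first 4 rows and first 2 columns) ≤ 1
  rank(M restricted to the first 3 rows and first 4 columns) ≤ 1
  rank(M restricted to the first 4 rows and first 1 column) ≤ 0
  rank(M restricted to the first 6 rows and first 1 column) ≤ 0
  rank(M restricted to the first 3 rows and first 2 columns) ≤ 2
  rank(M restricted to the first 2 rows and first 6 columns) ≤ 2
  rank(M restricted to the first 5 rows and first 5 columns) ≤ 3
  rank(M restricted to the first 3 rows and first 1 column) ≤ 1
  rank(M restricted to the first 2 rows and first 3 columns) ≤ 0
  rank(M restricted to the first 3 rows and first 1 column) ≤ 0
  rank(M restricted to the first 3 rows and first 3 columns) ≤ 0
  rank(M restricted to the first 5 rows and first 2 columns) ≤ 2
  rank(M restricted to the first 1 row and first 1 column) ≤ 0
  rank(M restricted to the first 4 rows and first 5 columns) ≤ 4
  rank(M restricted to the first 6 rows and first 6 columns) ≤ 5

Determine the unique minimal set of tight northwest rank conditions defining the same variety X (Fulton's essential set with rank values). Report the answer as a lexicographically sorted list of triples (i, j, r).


Recovering R(i,j) via the rank-extension bound from the 22 conditions:

  i=1: 0, 0, 0, 1, 1, 1, 1
  i=2: 0, 0, 0, 1, 1, 1, 2
  i=3: 0, 0, 0, 1, 2, 2, 3
  i=4: 0, 1, 1, 2, 3, 3, 4
  i=5: 0, 1, 1, 2, 3, 4, 5
  i=6: 0, 1, 2, 3, 4, 5, 6
  i=7: 1, 2, 3, 4, 5, 6, 7

the unique w with this rank table is (4, 7, 5, 2, 6, 3, 1).

D(w) has 15 cells with 4 SE-corners; essential set:

[(2, 6, 1), (3, 3, 0), (5, 3, 1), (6, 1, 0)]


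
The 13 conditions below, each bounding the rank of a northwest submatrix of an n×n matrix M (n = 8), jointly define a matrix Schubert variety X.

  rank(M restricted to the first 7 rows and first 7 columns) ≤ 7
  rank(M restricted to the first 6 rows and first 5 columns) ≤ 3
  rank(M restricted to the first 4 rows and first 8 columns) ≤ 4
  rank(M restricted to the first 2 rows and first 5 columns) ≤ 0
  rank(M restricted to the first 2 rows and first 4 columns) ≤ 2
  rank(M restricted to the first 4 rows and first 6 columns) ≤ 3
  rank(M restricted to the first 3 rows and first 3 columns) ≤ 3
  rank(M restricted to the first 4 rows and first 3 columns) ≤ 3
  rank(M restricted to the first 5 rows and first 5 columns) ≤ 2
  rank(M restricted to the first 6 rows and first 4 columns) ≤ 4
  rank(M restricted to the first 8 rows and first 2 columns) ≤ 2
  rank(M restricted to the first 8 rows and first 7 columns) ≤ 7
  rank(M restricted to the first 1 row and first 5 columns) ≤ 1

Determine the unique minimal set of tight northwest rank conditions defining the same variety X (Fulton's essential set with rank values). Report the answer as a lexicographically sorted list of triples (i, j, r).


The tightest implied rank at each (i,j), from the 13 conditions:

  0, 0, 0, 0, 0, 1, 1, 1
  0, 0, 0, 0, 0, 1, 2, 2
  1, 1, 1, 1, 1, 2, 3, 3
  1, 2, 2, 2, 2, 3, 4, 4
  1, 2, 2, 2, 2, 3, 4, 5
  1, 2, 3, 3, 3, 4, 5, 6
  1, 2, 3, 4, 4, 5, 6, 7
  1, 2, 3, 4, 5, 6, 7, 8

so w = (6, 7, 1, 2, 8, 3, 4, 5).

ℓ(w)=13; the 2 essential cells (i,j,r):

[(2, 5, 0), (5, 5, 2)]


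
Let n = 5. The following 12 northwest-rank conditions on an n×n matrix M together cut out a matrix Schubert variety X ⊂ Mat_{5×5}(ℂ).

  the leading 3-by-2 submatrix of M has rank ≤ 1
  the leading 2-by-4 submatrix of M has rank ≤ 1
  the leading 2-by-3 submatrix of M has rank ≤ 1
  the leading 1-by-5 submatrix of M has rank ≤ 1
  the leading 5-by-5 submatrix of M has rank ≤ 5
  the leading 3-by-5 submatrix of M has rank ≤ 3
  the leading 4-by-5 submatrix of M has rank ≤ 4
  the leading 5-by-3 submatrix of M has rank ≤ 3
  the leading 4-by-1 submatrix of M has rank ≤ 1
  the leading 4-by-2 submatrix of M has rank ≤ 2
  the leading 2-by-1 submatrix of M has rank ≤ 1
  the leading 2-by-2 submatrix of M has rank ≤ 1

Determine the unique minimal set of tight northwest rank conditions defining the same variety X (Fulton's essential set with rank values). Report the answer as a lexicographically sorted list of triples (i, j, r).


Computing R[i][j] = min implied NW-rank bound (n=5, 12 conditions):

  1 | 1 | 1 | 1 | 1
  1 | 1 | 1 | 1 | 2
  1 | 1 | 2 | 2 | 3
  1 | 2 | 3 | 3 | 4
  1 | 2 | 3 | 4 | 5

second differences of R give the permutation w = (1, 5, 3, 2, 4).

Rothe diagram D(w) (4 cells), 2 SE-corners (essential conditions):

[(2, 4, 1), (3, 2, 1)]


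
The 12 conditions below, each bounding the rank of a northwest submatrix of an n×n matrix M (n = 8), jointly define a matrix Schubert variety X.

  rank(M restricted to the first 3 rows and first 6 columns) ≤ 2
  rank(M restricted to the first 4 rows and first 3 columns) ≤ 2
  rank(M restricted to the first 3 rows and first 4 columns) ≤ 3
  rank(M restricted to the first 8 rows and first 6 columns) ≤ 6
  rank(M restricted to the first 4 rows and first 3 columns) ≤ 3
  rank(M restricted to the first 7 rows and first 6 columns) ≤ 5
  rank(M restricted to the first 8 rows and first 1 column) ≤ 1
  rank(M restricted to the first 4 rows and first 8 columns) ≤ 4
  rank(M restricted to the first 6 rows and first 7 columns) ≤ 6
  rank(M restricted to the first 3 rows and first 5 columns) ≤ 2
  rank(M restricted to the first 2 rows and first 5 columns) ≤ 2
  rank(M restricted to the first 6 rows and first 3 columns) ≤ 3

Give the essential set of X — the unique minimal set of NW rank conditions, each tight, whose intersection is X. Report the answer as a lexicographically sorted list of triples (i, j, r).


Rank table r_w(8×8) implied by the 12 constraints:

  R[1]: 1  1  1  1  1  1  1  1
  R[2]: 1  2  2  2  2  2  2  2
  R[3]: 1  2  2  2  2  2  3  3
  R[4]: 1  2  2  3  3  3  4  4
  R[5]: 1  2  3  4  4  4  5  5
  R[6]: 1  2  3  4  5  5  6  6
  R[7]: 1  2  3  4  5  5  6  7
  R[8]: 1  2  3  4  5  6  7  8

the unique w with this rank table is (1, 2, 7, 4, 3, 5, 8, 6).

Fulton essential set (3 of the 6 Rothe cells):

[(3, 6, 2), (4, 3, 2), (7, 6, 5)]


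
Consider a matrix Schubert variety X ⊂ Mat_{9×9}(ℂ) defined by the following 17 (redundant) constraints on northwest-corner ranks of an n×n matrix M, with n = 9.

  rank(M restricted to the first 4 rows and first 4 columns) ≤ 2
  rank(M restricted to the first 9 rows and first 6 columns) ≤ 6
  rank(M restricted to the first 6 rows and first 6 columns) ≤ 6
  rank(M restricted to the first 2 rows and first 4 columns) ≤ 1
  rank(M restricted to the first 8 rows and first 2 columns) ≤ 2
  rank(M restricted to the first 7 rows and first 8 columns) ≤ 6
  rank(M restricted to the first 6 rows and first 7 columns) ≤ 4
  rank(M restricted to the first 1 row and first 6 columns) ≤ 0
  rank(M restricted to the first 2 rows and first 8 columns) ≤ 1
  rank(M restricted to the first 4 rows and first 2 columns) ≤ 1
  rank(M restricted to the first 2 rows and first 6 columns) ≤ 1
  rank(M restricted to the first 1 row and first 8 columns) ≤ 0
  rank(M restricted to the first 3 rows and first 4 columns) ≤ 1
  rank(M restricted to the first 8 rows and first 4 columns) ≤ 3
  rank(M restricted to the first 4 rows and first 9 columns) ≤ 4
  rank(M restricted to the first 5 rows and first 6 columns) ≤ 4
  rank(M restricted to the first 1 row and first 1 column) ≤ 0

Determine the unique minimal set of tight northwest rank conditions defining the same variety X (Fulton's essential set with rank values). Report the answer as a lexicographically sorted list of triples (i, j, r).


Propagating the 17 rank bounds to every northwest block:

  R[1]: 0 | 0 | 0 | 0 | 0 | 0 | 0 | 0 | 1
  R[2]: 1 | 1 | 1 | 1 | 1 | 1 | 1 | 1 | 2
  R[3]: 1 | 1 | 1 | 1 | 2 | 2 | 2 | 2 | 3
  R[4]: 1 | 1 | 2 | 2 | 3 | 3 | 3 | 3 | 4
  R[5]: 1 | 2 | 3 | 3 | 4 | 4 | 4 | 4 | 5
  R[6]: 1 | 2 | 3 | 3 | 4 | 4 | 4 | 5 | 6
  R[7]: 1 | 2 | 3 | 3 | 4 | 5 | 5 | 6 | 7
  R[8]: 1 | 2 | 3 | 3 | 4 | 5 | 6 | 7 | 8
  R[9]: 1 | 2 | 3 | 4 | 5 | 6 | 7 | 8 | 9

giving w = (9, 1, 5, 3, 2, 8, 6, 7, 4) via Δ²R.

Fulton essential set (5 of the 17 Rothe cells):

[(1, 8, 0), (3, 4, 1), (4, 2, 1), (6, 7, 4), (8, 4, 3)]


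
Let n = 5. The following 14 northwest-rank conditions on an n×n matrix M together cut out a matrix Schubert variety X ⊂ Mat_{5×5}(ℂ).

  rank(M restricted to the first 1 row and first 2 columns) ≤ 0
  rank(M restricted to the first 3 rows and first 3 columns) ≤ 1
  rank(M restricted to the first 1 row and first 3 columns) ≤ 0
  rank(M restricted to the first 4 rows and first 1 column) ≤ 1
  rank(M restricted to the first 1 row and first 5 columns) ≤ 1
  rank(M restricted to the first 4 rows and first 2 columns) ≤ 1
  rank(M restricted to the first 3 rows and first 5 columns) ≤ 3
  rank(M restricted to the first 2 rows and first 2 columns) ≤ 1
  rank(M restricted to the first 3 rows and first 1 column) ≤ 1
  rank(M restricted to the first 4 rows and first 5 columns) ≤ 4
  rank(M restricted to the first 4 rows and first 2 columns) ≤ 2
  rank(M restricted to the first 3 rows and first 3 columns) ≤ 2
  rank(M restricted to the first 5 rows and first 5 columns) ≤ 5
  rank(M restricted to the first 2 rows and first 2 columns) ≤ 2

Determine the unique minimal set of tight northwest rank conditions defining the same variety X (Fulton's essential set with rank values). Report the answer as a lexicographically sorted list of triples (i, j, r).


Recovering R(i,j) via the rank-extension bound from the 14 conditions:

  row 1: 0, 0, 0, 1, 1
  row 2: 1, 1, 1, 2, 2
  row 3: 1, 1, 1, 2, 3
  row 4: 1, 1, 2, 3, 4
  row 5: 1, 2, 3, 4, 5

hence w(1..5) = (4, 1, 5, 3, 2).

Fulton essential set (3 of the 6 Rothe cells):

[(1, 3, 0), (3, 3, 1), (4, 2, 1)]


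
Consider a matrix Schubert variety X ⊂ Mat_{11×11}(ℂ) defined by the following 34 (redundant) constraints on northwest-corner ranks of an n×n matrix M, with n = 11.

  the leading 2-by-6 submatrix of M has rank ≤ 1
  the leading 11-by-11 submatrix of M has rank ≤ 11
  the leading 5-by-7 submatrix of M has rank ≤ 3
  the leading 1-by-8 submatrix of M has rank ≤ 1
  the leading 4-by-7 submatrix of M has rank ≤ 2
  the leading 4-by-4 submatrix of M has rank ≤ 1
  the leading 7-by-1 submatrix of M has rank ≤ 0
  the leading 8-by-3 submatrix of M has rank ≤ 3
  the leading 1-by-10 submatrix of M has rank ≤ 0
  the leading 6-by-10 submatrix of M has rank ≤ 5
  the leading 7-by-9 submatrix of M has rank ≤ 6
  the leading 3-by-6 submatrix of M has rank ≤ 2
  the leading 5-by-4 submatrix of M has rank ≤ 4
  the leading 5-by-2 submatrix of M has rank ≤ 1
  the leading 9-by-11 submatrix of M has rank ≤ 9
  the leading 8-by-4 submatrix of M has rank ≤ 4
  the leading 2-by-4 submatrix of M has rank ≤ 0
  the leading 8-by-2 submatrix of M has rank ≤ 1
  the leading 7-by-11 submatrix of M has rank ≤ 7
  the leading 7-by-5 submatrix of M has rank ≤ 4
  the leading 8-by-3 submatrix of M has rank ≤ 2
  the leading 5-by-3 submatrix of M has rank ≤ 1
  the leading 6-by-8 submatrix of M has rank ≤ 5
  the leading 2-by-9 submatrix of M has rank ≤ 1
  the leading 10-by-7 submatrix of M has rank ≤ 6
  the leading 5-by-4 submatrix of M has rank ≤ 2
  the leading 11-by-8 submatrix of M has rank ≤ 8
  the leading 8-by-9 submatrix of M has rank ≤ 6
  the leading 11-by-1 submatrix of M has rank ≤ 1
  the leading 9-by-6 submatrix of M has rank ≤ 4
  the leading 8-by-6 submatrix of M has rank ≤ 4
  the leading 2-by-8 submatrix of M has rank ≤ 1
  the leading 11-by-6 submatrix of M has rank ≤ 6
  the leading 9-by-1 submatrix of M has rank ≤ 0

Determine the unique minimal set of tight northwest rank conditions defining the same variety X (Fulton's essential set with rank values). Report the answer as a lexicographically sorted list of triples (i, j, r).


Computing R[i][j] = min implied NW-rank bound (n=11, 34 conditions):

  R[1]: 0 0 0 0 0 0 0 0 0 0 1
  R[2]: 0 0 0 0 1 1 1 1 1 1 2
  R[3]: 0 1 1 1 2 2 2 2 2 2 3
  R[4]: 0 1 1 1 2 2 2 3 3 3 4
  R[5]: 0 1 1 2 3 3 3 4 4 4 5
  R[6]: 0 1 2 3 4 4 4 5 5 5 6
  R[7]: 0 1 2 3 4 4 5 6 6 6 7
  R[8]: 0 1 2 3 4 4 5 6 6 7 8
  R[9]: 0 1 2 3 4 4 5 6 7 8 9
  R[10]: 1 2 3 4 5 5 6 7 8 9 10
  R[11]: 1 2 3 4 5 6 7 8 9 10 11

second differences of R give the permutation w = (11, 5, 2, 8, 4, 3, 7, 10, 9, 1, 6).

|D(w)|=30, |Ess(w)|=8:

[(1, 10, 0), (2, 4, 0), (4, 4, 1), (4, 7, 2), (5, 3, 1), (8, 9, 6), (9, 1, 0), (9, 6, 4)]


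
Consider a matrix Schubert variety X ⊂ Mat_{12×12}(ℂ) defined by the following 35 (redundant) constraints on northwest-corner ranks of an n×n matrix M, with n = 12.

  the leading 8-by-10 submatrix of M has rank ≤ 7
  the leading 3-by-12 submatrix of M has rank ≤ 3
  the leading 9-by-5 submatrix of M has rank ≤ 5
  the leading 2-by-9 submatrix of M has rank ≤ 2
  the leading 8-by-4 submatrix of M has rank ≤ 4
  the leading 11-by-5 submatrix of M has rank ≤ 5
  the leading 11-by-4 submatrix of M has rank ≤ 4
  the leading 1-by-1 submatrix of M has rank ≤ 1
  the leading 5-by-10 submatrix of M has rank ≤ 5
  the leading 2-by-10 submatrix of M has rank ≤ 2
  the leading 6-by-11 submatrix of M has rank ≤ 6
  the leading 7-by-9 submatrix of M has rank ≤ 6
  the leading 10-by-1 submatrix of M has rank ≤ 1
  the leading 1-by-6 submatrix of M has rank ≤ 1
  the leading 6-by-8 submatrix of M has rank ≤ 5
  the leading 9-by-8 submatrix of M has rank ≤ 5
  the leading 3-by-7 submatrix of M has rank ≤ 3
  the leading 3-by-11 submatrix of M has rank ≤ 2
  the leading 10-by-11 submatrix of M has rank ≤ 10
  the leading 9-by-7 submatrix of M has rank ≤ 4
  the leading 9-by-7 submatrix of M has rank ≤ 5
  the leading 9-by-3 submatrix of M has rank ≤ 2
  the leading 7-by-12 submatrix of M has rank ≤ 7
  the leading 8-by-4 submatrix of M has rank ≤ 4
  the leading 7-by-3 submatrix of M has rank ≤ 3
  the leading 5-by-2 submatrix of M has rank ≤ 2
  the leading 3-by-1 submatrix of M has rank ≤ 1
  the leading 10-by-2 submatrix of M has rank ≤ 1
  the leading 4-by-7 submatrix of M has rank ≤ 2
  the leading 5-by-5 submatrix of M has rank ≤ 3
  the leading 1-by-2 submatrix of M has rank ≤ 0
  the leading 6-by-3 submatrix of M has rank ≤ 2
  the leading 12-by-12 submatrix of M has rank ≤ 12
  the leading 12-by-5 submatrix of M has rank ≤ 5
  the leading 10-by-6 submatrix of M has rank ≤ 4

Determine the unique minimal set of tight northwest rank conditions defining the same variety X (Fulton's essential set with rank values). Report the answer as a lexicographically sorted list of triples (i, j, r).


The tightest implied rank at each (i,j), from the 35 conditions:

  0 | 0 | 1 | 1 | 1 | 1 | 1 | 1 | 1 | 1 | 1 | 1
  1 | 1 | 2 | 2 | 2 | 2 | 2 | 2 | 2 | 2 | 2 | 2
  1 | 1 | 2 | 2 | 2 | 2 | 2 | 2 | 2 | 2 | 2 | 3
  1 | 1 | 2 | 2 | 2 | 2 | 2 | 3 | 3 | 3 | 3 | 4
  1 | 1 | 2 | 3 | 3 | 3 | 3 | 4 | 4 | 4 | 4 | 5
  1 | 1 | 2 | 3 | 4 | 4 | 4 | 5 | 5 | 5 | 5 | 6
  1 | 1 | 2 | 3 | 4 | 4 | 4 | 5 | 6 | 6 | 6 | 7
  1 | 1 | 2 | 3 | 4 | 4 | 4 | 5 | 6 | 7 | 7 | 8
  1 | 1 | 2 | 3 | 4 | 4 | 4 | 5 | 6 | 7 | 8 | 9
  1 | 1 | 2 | 3 | 4 | 4 | 5 | 6 | 7 | 8 | 9 | 10
  1 | 2 | 3 | 4 | 5 | 5 | 6 | 7 | 8 | 9 | 10 | 11
  1 | 2 | 3 | 4 | 5 | 6 | 7 | 8 | 9 | 10 | 11 | 12

giving w = (3, 1, 12, 8, 4, 5, 9, 10, 11, 7, 2, 6) via Δ²R.

ℓ(w)=29; the 6 essential cells (i,j,r):

[(1, 2, 0), (3, 11, 2), (4, 7, 2), (9, 7, 4), (10, 2, 1), (10, 6, 4)]


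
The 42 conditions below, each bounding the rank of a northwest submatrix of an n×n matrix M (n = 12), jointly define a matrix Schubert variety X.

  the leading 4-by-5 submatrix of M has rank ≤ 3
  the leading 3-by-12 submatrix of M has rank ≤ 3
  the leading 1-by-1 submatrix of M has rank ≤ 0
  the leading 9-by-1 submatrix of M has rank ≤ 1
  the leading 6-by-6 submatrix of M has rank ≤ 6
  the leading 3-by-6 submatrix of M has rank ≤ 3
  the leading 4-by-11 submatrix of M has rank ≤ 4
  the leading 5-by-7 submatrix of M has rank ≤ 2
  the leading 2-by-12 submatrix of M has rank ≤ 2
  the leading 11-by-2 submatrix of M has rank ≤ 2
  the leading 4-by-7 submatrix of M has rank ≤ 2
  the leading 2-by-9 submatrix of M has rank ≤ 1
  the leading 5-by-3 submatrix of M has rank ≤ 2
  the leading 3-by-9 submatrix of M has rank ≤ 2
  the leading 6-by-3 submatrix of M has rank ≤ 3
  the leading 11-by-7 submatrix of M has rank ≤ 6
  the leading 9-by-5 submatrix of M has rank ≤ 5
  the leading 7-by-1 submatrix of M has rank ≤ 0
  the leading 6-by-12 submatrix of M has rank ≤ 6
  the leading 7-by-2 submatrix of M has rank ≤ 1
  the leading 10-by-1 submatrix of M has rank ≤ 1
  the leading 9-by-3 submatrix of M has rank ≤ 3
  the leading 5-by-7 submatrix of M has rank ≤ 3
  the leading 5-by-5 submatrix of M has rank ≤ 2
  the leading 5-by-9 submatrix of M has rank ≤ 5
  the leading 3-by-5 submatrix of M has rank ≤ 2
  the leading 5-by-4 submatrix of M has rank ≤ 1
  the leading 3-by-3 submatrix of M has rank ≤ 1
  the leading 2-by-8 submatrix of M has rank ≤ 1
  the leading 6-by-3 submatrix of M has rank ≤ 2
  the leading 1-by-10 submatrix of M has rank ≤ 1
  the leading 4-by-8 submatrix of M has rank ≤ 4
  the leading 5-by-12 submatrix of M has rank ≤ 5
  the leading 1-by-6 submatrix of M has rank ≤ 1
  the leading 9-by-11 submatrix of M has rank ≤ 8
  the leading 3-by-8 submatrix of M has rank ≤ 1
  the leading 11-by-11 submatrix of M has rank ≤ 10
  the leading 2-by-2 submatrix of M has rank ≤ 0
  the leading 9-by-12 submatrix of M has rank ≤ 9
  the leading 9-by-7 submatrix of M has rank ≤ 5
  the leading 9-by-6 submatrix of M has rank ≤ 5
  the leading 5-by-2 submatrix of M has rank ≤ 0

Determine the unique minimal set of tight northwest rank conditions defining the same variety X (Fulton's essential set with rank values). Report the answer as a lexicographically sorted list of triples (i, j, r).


Reconstructing r_w from the 42 given conditions:

  row 1: 0 | 0 | 1 | 1 | 1 | 1 | 1 | 1 | 1 | 1 | 1 | 1
  row 2: 0 | 0 | 1 | 1 | 1 | 1 | 1 | 1 | 1 | 2 | 2 | 2
  row 3: 0 | 0 | 1 | 1 | 1 | 1 | 1 | 1 | 2 | 3 | 3 | 3
  row 4: 0 | 0 | 1 | 1 | 2 | 2 | 2 | 2 | 3 | 4 | 4 | 4
  row 5: 0 | 0 | 1 | 1 | 2 | 2 | 2 | 3 | 4 | 5 | 5 | 5
  row 6: 0 | 1 | 2 | 2 | 3 | 3 | 3 | 4 | 5 | 6 | 6 | 6
  row 7: 0 | 1 | 2 | 3 | 4 | 4 | 4 | 5 | 6 | 7 | 7 | 7
  row 8: 1 | 2 | 3 | 4 | 5 | 5 | 5 | 6 | 7 | 8 | 8 | 8
  row 9: 1 | 2 | 3 | 4 | 5 | 5 | 5 | 6 | 7 | 8 | 8 | 9
  row 10: 1 | 2 | 3 | 4 | 5 | 6 | 6 | 7 | 8 | 9 | 9 | 10
  row 11: 1 | 2 | 3 | 4 | 5 | 6 | 6 | 7 | 8 | 9 | 10 | 11
  row 12: 1 | 2 | 3 | 4 | 5 | 6 | 7 | 8 | 9 | 10 | 11 | 12

giving w = (3, 10, 9, 5, 8, 2, 4, 1, 12, 6, 11, 7) via Δ²R.

|D(w)|=31, |Ess(w)|=9:

[(2, 9, 1), (3, 8, 1), (5, 2, 0), (5, 4, 1), (5, 7, 2), (7, 1, 0), (9, 7, 5), (9, 11, 8), (11, 7, 6)]


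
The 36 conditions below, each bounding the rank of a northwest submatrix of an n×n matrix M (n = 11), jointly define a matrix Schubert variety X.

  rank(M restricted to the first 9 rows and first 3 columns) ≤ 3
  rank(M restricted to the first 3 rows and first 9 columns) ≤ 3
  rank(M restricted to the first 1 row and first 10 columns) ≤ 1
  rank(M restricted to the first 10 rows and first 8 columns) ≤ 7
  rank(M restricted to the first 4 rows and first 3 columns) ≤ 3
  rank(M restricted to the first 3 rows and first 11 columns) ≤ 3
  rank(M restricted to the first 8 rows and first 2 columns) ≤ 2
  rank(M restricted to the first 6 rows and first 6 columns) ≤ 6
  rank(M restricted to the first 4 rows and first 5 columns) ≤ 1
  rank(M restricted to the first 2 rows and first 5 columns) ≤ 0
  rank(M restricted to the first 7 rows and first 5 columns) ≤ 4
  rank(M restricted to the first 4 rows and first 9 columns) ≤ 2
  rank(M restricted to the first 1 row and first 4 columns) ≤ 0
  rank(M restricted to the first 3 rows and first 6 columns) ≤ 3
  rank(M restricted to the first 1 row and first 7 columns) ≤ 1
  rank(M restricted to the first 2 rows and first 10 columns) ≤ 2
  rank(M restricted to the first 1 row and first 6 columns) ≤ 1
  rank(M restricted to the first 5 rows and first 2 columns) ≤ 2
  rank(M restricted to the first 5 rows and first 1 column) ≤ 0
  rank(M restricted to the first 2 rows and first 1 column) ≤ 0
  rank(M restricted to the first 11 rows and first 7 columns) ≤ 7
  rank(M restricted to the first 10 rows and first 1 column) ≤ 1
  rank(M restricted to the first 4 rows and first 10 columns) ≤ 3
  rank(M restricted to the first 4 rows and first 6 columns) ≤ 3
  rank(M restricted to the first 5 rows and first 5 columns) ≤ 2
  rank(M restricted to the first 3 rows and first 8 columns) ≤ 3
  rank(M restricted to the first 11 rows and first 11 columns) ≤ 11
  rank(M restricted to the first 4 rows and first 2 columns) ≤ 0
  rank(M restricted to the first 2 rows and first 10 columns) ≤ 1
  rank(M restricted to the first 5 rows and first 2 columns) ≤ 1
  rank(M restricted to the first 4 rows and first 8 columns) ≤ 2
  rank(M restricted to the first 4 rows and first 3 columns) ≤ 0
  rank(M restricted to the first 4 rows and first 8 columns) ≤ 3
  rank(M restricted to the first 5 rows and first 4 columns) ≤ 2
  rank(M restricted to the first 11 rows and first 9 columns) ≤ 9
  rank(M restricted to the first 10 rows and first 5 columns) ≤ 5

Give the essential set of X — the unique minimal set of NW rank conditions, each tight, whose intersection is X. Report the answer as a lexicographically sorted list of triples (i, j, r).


The tightest implied rank at each (i,j), from the 36 conditions:

  i=1: 0, 0, 0, 0, 0, 1, 1, 1, 1, 1, 1
  i=2: 0, 0, 0, 0, 0, 1, 1, 1, 1, 1, 2
  i=3: 0, 0, 0, 1, 1, 2, 2, 2, 2, 2, 3
  i=4: 0, 0, 0, 1, 1, 2, 2, 2, 2, 3, 4
  i=5: 0, 1, 1, 2, 2, 3, 3, 3, 3, 4, 5
  i=6: 1, 2, 2, 3, 3, 4, 4, 4, 4, 5, 6
  i=7: 1, 2, 3, 4, 4, 5, 5, 5, 5, 6, 7
  i=8: 1, 2, 3, 4, 5, 6, 6, 6, 6, 7, 8
  i=9: 1, 2, 3, 4, 5, 6, 7, 7, 7, 8, 9
  i=10: 1, 2, 3, 4, 5, 6, 7, 7, 8, 9, 10
  i=11: 1, 2, 3, 4, 5, 6, 7, 8, 9, 10, 11

giving w = (6, 11, 4, 10, 2, 1, 3, 5, 7, 9, 8) via Δ²R.

D(w) has 26 cells with 7 SE-corners; essential set:

[(2, 5, 0), (2, 10, 1), (4, 3, 0), (4, 5, 1), (4, 9, 2), (5, 1, 0), (10, 8, 7)]


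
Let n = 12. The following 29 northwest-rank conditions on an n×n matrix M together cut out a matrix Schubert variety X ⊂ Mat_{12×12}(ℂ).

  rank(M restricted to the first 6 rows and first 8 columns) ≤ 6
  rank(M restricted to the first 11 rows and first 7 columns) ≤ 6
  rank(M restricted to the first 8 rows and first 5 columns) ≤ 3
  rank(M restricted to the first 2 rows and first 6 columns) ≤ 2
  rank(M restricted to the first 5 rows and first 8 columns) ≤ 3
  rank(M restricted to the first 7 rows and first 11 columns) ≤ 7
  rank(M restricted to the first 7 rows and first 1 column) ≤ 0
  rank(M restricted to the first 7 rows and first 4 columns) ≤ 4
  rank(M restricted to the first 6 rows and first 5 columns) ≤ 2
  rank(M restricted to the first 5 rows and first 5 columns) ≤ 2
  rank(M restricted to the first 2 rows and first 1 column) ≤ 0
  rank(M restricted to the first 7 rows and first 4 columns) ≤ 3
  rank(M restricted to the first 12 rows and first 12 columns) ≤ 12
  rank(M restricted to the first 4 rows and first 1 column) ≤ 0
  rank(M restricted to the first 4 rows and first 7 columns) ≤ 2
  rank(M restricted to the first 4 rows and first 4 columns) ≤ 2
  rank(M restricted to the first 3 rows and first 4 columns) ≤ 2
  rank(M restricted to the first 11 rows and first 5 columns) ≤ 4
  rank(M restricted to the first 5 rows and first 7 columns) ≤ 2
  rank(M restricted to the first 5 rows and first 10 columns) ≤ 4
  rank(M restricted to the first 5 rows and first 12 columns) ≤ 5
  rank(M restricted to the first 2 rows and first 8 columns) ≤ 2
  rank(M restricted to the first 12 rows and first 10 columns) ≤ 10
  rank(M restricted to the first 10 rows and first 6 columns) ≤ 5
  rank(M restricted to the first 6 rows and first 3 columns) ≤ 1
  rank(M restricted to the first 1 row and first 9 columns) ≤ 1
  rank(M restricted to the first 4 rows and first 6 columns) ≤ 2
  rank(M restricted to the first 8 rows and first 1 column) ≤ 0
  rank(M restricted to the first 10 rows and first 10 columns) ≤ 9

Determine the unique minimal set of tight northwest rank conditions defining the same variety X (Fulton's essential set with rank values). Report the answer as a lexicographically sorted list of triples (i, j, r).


Propagating the 29 rank bounds to every northwest block:

  0 | 1 | 1 | 1 | 1 | 1 | 1 | 1 | 1 | 1 | 1 | 1
  0 | 1 | 1 | 2 | 2 | 2 | 2 | 2 | 2 | 2 | 2 | 2
  0 | 1 | 1 | 2 | 2 | 2 | 2 | 3 | 3 | 3 | 3 | 3
  0 | 1 | 1 | 2 | 2 | 2 | 2 | 3 | 4 | 4 | 4 | 4
  0 | 1 | 1 | 2 | 2 | 2 | 2 | 3 | 4 | 4 | 5 | 5
  0 | 1 | 1 | 2 | 2 | 3 | 3 | 4 | 5 | 5 | 6 | 6
  0 | 1 | 2 | 3 | 3 | 4 | 4 | 5 | 6 | 6 | 7 | 7
  0 | 1 | 2 | 3 | 3 | 4 | 5 | 6 | 7 | 7 | 8 | 8
  1 | 2 | 3 | 4 | 4 | 5 | 6 | 7 | 8 | 8 | 9 | 9
  1 | 2 | 3 | 4 | 4 | 5 | 6 | 7 | 8 | 9 | 10 | 10
  1 | 2 | 3 | 4 | 4 | 5 | 6 | 7 | 8 | 9 | 10 | 11
  1 | 2 | 3 | 4 | 5 | 6 | 7 | 8 | 9 | 10 | 11 | 12

the unique w with this rank table is (2, 4, 8, 9, 11, 6, 3, 7, 1, 10, 12, 5).

D(w) has 27 cells with 7 SE-corners; essential set:

[(5, 7, 2), (5, 10, 4), (6, 3, 1), (6, 5, 2), (8, 1, 0), (8, 5, 3), (11, 5, 4)]


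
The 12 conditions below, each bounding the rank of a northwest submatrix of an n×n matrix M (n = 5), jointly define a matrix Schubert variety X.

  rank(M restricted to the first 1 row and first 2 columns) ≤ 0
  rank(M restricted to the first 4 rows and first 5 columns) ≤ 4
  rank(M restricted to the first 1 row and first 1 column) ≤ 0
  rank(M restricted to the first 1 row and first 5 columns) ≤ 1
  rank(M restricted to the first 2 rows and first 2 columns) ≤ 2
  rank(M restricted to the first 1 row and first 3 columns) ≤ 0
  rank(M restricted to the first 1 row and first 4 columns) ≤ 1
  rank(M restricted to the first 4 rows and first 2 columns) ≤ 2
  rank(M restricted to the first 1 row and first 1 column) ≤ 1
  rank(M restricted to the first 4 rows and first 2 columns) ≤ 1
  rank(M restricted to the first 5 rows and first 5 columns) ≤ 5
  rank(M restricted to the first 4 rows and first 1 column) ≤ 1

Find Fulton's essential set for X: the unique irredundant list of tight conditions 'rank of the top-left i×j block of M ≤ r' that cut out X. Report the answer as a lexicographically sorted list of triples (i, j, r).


Recovering R(i,j) via the rank-extension bound from the 12 conditions:

  i=1: 0  0  0  1  1
  i=2: 1  1  1  2  2
  i=3: 1  1  2  3  3
  i=4: 1  1  2  3  4
  i=5: 1  2  3  4  5

second differences of R give the permutation w = (4, 1, 3, 5, 2).

|D(w)|=5, |Ess(w)|=2:

[(1, 3, 0), (4, 2, 1)]


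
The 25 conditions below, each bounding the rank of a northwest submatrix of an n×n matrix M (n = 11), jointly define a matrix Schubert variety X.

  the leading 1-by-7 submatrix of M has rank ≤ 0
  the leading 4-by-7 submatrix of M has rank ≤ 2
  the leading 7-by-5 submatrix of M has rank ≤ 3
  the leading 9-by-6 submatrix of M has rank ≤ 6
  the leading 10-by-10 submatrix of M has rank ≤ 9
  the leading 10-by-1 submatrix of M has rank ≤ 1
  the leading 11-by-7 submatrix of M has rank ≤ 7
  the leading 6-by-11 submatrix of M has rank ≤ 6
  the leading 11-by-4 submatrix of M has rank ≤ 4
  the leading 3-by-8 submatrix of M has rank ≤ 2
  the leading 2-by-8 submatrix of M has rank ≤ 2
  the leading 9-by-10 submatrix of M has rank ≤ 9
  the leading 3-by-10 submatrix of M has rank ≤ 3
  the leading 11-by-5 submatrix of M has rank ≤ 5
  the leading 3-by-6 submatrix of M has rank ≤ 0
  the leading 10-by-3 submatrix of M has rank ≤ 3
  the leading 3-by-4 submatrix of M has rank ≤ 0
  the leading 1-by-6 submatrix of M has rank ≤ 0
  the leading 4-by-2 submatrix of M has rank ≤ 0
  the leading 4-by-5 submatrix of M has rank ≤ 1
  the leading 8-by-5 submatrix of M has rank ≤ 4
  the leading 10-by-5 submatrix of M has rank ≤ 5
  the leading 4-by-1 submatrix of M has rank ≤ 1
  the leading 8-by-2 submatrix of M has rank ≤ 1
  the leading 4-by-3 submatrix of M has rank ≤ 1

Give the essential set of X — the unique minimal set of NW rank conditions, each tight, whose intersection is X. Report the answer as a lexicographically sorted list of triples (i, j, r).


Recovering R(i,j) via the rank-extension bound from the 25 conditions:

  i=1: 0 | 0 | 0 | 0 | 0 | 0 | 0 | 1 | 1 | 1 | 1
  i=2: 0 | 0 | 0 | 0 | 0 | 0 | 1 | 2 | 2 | 2 | 2
  i=3: 0 | 0 | 0 | 0 | 0 | 0 | 1 | 2 | 3 | 3 | 3
  i=4: 0 | 0 | 1 | 1 | 1 | 1 | 2 | 3 | 4 | 4 | 4
  i=5: 1 | 1 | 2 | 2 | 2 | 2 | 3 | 4 | 5 | 5 | 5
  i=6: 1 | 1 | 2 | 3 | 3 | 3 | 4 | 5 | 6 | 6 | 6
  i=7: 1 | 1 | 2 | 3 | 3 | 4 | 5 | 6 | 7 | 7 | 7
  i=8: 1 | 1 | 2 | 3 | 4 | 5 | 6 | 7 | 8 | 8 | 8
  i=9: 1 | 2 | 3 | 4 | 5 | 6 | 7 | 8 | 9 | 9 | 9
  i=10: 1 | 2 | 3 | 4 | 5 | 6 | 7 | 8 | 9 | 9 | 10
  i=11: 1 | 2 | 3 | 4 | 5 | 6 | 7 | 8 | 9 | 10 | 11

second differences of R give the permutation w = (8, 7, 9, 3, 1, 4, 6, 5, 2, 11, 10).

6 SE-corners of the 26-cell Rothe diagram give Ess(w):

[(1, 7, 0), (3, 6, 0), (4, 2, 0), (7, 5, 3), (8, 2, 1), (10, 10, 9)]


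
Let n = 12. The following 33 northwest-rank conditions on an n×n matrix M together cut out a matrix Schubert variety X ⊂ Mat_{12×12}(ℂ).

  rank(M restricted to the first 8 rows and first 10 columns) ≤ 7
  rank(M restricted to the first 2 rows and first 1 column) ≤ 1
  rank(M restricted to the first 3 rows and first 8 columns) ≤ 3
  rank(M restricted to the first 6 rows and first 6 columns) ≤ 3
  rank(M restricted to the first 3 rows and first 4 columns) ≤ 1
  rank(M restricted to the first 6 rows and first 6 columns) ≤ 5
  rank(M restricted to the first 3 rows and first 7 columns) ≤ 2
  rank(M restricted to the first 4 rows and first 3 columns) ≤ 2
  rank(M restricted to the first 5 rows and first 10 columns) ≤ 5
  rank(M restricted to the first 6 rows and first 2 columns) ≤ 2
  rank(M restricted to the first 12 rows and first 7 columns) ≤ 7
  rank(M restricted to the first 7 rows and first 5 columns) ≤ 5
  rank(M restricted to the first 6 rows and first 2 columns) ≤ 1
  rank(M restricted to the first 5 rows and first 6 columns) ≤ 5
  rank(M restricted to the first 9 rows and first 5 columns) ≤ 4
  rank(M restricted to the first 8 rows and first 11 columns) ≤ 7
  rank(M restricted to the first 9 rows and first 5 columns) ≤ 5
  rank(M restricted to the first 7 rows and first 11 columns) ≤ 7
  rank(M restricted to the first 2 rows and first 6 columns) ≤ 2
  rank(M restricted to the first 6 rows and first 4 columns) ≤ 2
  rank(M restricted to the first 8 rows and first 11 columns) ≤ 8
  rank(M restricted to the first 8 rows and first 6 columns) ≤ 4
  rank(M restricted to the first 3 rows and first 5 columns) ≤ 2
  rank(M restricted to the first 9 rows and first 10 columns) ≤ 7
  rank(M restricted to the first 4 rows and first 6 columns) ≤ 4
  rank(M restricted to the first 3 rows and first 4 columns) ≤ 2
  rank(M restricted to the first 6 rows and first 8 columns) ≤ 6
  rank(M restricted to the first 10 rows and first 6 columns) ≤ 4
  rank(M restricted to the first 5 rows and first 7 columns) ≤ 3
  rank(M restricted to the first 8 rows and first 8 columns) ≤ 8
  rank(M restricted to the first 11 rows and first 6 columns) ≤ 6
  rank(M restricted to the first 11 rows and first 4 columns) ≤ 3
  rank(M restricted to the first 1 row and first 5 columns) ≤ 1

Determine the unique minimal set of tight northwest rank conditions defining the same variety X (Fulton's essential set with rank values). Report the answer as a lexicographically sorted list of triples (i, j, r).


Propagating the 33 rank bounds to every northwest block:

  1 | 1 | 1 | 1 | 1 | 1 | 1 | 1 | 1 | 1 | 1 | 1
  1 | 1 | 1 | 1 | 2 | 2 | 2 | 2 | 2 | 2 | 2 | 2
  1 | 1 | 1 | 1 | 2 | 2 | 2 | 3 | 3 | 3 | 3 | 3
  1 | 1 | 2 | 2 | 3 | 3 | 3 | 4 | 4 | 4 | 4 | 4
  1 | 1 | 2 | 2 | 3 | 3 | 3 | 4 | 5 | 5 | 5 | 5
  1 | 1 | 2 | 2 | 3 | 3 | 4 | 5 | 6 | 6 | 6 | 6
  1 | 2 | 3 | 3 | 4 | 4 | 5 | 6 | 7 | 7 | 7 | 7
  1 | 2 | 3 | 3 | 4 | 4 | 5 | 6 | 7 | 7 | 7 | 8
  1 | 2 | 3 | 3 | 4 | 4 | 5 | 6 | 7 | 7 | 8 | 9
  1 | 2 | 3 | 3 | 4 | 4 | 5 | 6 | 7 | 8 | 9 | 10
  1 | 2 | 3 | 3 | 4 | 5 | 6 | 7 | 8 | 9 | 10 | 11
  1 | 2 | 3 | 4 | 5 | 6 | 7 | 8 | 9 | 10 | 11 | 12

second differences of R give the permutation w = (1, 5, 8, 3, 9, 7, 2, 12, 11, 10, 6, 4).

10 SE-corners of the 26-cell Rothe diagram give Ess(w):

[(3, 4, 1), (3, 7, 2), (5, 7, 3), (6, 2, 1), (6, 4, 2), (6, 6, 3), (8, 11, 7), (9, 10, 7), (10, 6, 4), (11, 4, 3)]


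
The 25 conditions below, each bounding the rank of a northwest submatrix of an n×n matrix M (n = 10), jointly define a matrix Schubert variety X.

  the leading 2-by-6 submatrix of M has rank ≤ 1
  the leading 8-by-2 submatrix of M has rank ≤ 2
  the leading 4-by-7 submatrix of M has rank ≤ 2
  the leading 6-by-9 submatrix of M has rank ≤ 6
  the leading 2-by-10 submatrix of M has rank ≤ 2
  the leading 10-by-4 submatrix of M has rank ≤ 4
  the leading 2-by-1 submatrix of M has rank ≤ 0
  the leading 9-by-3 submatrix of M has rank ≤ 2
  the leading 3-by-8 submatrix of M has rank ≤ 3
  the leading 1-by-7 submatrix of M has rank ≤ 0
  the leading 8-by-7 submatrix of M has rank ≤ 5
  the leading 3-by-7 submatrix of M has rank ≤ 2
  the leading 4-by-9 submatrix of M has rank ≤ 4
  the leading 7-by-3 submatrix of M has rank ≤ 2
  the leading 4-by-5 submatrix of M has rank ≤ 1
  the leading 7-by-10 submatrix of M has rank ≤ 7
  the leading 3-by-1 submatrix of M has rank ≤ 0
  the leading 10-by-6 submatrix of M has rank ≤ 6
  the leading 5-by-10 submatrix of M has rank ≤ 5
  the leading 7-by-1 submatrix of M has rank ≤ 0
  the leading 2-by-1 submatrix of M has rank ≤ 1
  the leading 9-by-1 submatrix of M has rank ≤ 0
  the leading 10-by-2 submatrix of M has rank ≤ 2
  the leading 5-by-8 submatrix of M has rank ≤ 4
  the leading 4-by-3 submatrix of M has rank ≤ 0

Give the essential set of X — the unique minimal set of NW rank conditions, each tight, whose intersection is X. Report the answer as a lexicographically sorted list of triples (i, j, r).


The tightest implied rank at each (i,j), from the 25 conditions:

  0, 0, 0, 0, 0, 0, 0, 1, 1, 1
  0, 0, 0, 1, 1, 1, 1, 2, 2, 2
  0, 0, 0, 1, 1, 2, 2, 3, 3, 3
  0, 0, 0, 1, 1, 2, 2, 3, 4, 4
  0, 1, 1, 2, 2, 3, 3, 4, 5, 5
  0, 1, 2, 3, 3, 4, 4, 5, 6, 6
  0, 1, 2, 3, 4, 5, 5, 6, 7, 7
  0, 1, 2, 3, 4, 5, 5, 6, 7, 8
  0, 1, 2, 3, 4, 5, 6, 7, 8, 9
  1, 2, 3, 4, 5, 6, 7, 8, 9, 10

giving w = (8, 4, 6, 9, 2, 3, 5, 10, 7, 1) via Δ²R.

Fulton essential set (6 of the 25 Rothe cells):

[(1, 7, 0), (4, 3, 0), (4, 5, 1), (4, 7, 2), (8, 7, 5), (9, 1, 0)]


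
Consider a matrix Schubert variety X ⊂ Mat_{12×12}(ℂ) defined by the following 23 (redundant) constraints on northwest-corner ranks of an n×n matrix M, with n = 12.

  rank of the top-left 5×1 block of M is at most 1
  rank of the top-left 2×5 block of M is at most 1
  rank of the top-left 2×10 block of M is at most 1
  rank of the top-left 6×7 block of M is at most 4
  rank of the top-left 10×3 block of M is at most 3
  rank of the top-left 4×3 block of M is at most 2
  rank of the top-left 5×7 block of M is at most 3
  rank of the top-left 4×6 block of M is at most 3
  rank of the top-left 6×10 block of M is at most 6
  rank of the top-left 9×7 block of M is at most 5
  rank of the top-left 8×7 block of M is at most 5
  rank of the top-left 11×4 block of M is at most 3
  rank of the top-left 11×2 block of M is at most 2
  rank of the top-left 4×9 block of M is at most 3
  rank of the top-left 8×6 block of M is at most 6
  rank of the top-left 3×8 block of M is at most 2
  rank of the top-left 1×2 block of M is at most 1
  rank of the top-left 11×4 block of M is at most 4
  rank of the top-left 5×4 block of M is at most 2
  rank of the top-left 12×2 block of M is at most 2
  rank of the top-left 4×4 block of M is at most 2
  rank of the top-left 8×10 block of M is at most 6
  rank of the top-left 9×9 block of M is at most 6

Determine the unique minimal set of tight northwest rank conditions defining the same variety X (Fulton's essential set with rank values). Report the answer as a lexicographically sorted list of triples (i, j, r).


Propagating the 23 rank bounds to every northwest block:

  i=1: 1 1 1 1 1 1 1 1 1 1 1 1
  i=2: 1 1 1 1 1 1 1 1 1 1 2 2
  i=3: 1 2 2 2 2 2 2 2 2 2 3 3
  i=4: 1 2 2 2 3 3 3 3 3 3 4 4
  i=5: 1 2 2 2 3 3 3 4 4 4 5 5
  i=6: 1 2 3 3 4 4 4 5 5 5 6 6
  i=7: 1 2 3 3 4 5 5 6 6 6 7 7
  i=8: 1 2 3 3 4 5 5 6 6 6 7 8
  i=9: 1 2 3 3 4 5 5 6 6 7 8 9
  i=10: 1 2 3 3 4 5 6 7 7 8 9 10
  i=11: 1 2 3 3 4 5 6 7 8 9 10 11
  i=12: 1 2 3 4 5 6 7 8 9 10 11 12

second differences of R give the permutation w = (1, 11, 2, 5, 8, 3, 6, 12, 10, 7, 9, 4).

Fulton essential set (7 of the 25 Rothe cells):

[(2, 10, 1), (5, 4, 2), (5, 7, 3), (8, 10, 6), (9, 7, 5), (9, 9, 6), (11, 4, 3)]


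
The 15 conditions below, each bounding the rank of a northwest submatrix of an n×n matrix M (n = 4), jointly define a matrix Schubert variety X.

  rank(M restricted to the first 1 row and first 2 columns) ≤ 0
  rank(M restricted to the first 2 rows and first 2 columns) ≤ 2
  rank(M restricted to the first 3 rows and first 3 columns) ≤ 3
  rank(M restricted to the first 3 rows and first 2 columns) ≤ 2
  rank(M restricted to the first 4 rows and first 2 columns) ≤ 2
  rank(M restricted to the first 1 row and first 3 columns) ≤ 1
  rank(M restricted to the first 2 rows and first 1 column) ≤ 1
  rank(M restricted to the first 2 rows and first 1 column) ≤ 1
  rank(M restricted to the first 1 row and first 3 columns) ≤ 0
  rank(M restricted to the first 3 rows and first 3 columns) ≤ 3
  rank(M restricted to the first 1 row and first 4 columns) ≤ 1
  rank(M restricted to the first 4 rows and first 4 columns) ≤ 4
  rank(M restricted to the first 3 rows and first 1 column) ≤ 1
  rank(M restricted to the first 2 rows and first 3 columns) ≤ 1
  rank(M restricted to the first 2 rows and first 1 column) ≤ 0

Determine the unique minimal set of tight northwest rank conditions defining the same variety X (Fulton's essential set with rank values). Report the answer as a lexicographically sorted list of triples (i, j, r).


The tightest implied rank at each (i,j), from the 15 conditions:

  R[1]: 0 | 0 | 0 | 1
  R[2]: 0 | 1 | 1 | 2
  R[3]: 1 | 2 | 2 | 3
  R[4]: 1 | 2 | 3 | 4

second differences of R give the permutation w = (4, 2, 1, 3).

|D(w)|=4, |Ess(w)|=2:

[(1, 3, 0), (2, 1, 0)]
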